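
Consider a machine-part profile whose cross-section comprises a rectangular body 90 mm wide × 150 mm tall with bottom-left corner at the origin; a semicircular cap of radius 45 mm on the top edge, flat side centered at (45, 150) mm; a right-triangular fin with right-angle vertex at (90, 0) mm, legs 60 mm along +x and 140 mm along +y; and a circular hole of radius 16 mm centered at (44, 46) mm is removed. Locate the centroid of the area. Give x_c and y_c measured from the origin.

x_c = 58.64 mm, y_c = 85.14 mm

rectangular body: A = 90 × 150 = 13500.00, centroid at (45.00, 75.00).
semicircular top: A = ½π·45² = 3180.86, centroid at (45.00, 169.10).
triangular fin: A = ½·60·140 = 4200.00, centroid at (110.00, 46.67).
hole: A = −π·16² = -804.25, centroid at (44.00, 46.00).
ΣA = 20076.61 mm², ΣAx_c = 1177251.92 mm³, ΣAy_c = 1709383.99 mm³.
x_c = 1177251.92/20076.61 = 58.64 mm; y_c = 1709383.99/20076.61 = 85.14 mm.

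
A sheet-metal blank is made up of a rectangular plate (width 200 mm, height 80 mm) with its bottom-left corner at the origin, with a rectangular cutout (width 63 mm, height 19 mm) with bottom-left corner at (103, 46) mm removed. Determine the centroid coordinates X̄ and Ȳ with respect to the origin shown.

X̄ = 97.21 mm, Ȳ = 38.75 mm

Part | A | x̄ᵢ | ȳᵢ | A·x̄ᵢ | A·ȳᵢ
plate | 16000.00 | 100.00 | 40.00 | 1600000.00 | 640000.00
hole | -1197.00 | 134.50 | 55.50 | -160996.50 | -66433.50
Σ | 14803.00 |  |  | 1439003.50 | 573566.50
X̄ = 1439003.50 / 14803.00 = 97.21 mm
Ȳ = 573566.50 / 14803.00 = 38.75 mm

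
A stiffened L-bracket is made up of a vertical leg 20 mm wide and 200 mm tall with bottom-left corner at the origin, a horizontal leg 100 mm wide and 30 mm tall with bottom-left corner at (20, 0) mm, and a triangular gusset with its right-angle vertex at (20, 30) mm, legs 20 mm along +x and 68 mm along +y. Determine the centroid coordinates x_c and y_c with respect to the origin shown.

vertical leg: A = 20 × 200 = 4000.00, centroid at (10.00, 100.00).
horizontal leg: A = 100 × 30 = 3000.00, centroid at (70.00, 15.00).
gusset: A = ½·20·68 = 680.00, centroid at (26.67, 52.67).
ΣA = 7680.00 mm², ΣAx_c = 268133.33 mm³, ΣAy_c = 480813.33 mm³.
x_c = 268133.33/7680.00 = 34.91 mm; y_c = 480813.33/7680.00 = 62.61 mm.

x_c = 34.91 mm, y_c = 62.61 mm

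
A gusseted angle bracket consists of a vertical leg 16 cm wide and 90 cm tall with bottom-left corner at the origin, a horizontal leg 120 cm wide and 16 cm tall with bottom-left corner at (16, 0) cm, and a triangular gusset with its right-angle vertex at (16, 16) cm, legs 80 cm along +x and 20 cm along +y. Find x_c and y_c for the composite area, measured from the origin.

vertical leg: A = 16 × 90 = 1440.00, centroid at (8.00, 45.00).
horizontal leg: A = 120 × 16 = 1920.00, centroid at (76.00, 8.00).
gusset: A = ½·80·20 = 800.00, centroid at (42.67, 22.67).
ΣA = 4160.00 cm²
ΣAx_c = (1440.00)(8.00) + (1920.00)(76.00) + (800.00)(42.67) = 191573.33 cm³
ΣAy_c = (1440.00)(45.00) + (1920.00)(8.00) + (800.00)(22.67) = 98293.33 cm³
x_c = 191573.33 / 4160.00 = 46.05 cm
y_c = 98293.33 / 4160.00 = 23.63 cm

x_c = 46.05 cm, y_c = 23.63 cm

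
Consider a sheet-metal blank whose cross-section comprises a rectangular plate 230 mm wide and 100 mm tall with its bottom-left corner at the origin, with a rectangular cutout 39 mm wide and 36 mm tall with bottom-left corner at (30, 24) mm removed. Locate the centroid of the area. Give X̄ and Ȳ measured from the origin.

X̄ = 119.26 mm, Ȳ = 50.52 mm

plate: A = 230 × 100 = 23000.00, centroid at (115.00, 50.00).
hole: A = −(39 × 36) = -1404.00, centroid at (49.50, 42.00).
ΣA = 21596.00 mm²
ΣAX̄ = (23000.00)(115.00) + (-1404.00)(49.50) = 2575502.00 mm³
ΣAȲ = (23000.00)(50.00) + (-1404.00)(42.00) = 1091032.00 mm³
X̄ = 2575502.00 / 21596.00 = 119.26 mm
Ȳ = 1091032.00 / 21596.00 = 50.52 mm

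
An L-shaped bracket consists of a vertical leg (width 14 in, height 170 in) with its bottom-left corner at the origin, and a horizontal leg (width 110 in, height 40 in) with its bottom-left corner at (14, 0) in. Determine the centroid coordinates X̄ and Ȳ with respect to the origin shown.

vertical leg: A = 14 × 170 = 2380.00, centroid at (7.00, 85.00).
horizontal leg: A = 110 × 40 = 4400.00, centroid at (69.00, 20.00).
ΣA = 6780.00 in²
ΣAX̄ = (2380.00)(7.00) + (4400.00)(69.00) = 320260.00 in³
ΣAȲ = (2380.00)(85.00) + (4400.00)(20.00) = 290300.00 in³
X̄ = 320260.00 / 6780.00 = 47.24 in
Ȳ = 290300.00 / 6780.00 = 42.82 in

X̄ = 47.24 in, Ȳ = 42.82 in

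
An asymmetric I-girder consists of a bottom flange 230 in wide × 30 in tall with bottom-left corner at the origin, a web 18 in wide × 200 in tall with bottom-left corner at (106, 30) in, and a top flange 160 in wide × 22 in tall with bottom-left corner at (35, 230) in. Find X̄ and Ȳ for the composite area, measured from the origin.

X̄ = 115.00 in, Ȳ = 101.27 in

bottom flange: A = 230 × 30 = 6900.00, centroid at (115.00, 15.00).
web: A = 18 × 200 = 3600.00, centroid at (115.00, 130.00).
top flange: A = 160 × 22 = 3520.00, centroid at (115.00, 241.00).
ΣA = 14020.00 in², ΣAX̄ = 1612300.00 in³, ΣAȲ = 1419820.00 in³.
X̄ = 1612300.00/14020.00 = 115.00 in; Ȳ = 1419820.00/14020.00 = 101.27 in.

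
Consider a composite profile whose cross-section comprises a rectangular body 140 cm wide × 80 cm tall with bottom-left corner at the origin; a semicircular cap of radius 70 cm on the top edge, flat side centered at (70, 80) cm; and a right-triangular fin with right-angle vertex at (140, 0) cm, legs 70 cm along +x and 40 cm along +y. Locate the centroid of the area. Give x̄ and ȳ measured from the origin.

x̄ = 76.44 cm, ȳ = 64.60 cm

rectangular body: A = 140 × 80 = 11200.00, centroid at (70.00, 40.00).
semicircular top: A = ½π·70² = 7696.90, centroid at (70.00, 109.71).
triangular fin: A = ½·70·40 = 1400.00, centroid at (163.33, 13.33).
ΣA = 20296.90 cm², ΣAx̄ = 1551449.81 cm³, ΣAȳ = 1311085.49 cm³.
x̄ = 1551449.81/20296.90 = 76.44 cm; ȳ = 1311085.49/20296.90 = 64.60 cm.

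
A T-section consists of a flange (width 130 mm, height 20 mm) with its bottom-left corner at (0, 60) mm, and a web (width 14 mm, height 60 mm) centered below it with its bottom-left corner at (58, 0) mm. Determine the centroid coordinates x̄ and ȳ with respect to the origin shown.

web: A = 14 × 60 = 840.00, centroid at (65.00, 30.00).
flange: A = 130 × 20 = 2600.00, centroid at (65.00, 70.00).
ΣA = 3440.00 mm²
ΣAx̄ = (840.00)(65.00) + (2600.00)(65.00) = 223600.00 mm³
ΣAȳ = (840.00)(30.00) + (2600.00)(70.00) = 207200.00 mm³
x̄ = 223600.00 / 3440.00 = 65.00 mm
ȳ = 207200.00 / 3440.00 = 60.23 mm

x̄ = 65.00 mm, ȳ = 60.23 mm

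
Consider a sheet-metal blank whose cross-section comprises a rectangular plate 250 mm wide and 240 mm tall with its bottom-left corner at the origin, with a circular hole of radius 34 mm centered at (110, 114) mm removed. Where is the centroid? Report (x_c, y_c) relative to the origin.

x_c = 125.97 mm, y_c = 120.39 mm

Part | A | x̄ᵢ | ȳᵢ | A·x̄ᵢ | A·ȳᵢ
plate | 60000.00 | 125.00 | 120.00 | 7500000.00 | 7200000.00
hole | -3631.68 | 110.00 | 114.00 | -399484.92 | -414011.65
Σ | 56368.32 |  |  | 7100515.08 | 6785988.35
x_c = 7100515.08 / 56368.32 = 125.97 mm
y_c = 6785988.35 / 56368.32 = 120.39 mm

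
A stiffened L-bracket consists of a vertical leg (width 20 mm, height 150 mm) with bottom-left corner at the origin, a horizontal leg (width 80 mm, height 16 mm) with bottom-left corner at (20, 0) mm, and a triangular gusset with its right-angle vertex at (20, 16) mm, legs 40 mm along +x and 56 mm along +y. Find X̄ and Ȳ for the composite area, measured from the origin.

X̄ = 26.69 mm, Ȳ = 50.75 mm

Part | A | x̄ᵢ | ȳᵢ | A·x̄ᵢ | A·ȳᵢ
vertical leg | 3000.00 | 10.00 | 75.00 | 30000.00 | 225000.00
horizontal leg | 1280.00 | 60.00 | 8.00 | 76800.00 | 10240.00
gusset | 1120.00 | 33.33 | 34.67 | 37333.33 | 38826.67
Σ | 5400.00 |  |  | 144133.33 | 274066.67
X̄ = 144133.33 / 5400.00 = 26.69 mm
Ȳ = 274066.67 / 5400.00 = 50.75 mm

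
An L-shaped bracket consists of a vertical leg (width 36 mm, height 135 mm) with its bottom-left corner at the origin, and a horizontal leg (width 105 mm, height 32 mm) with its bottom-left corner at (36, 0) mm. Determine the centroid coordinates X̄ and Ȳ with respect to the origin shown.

X̄ = 46.82 mm, Ȳ = 46.45 mm

Part | A | x̄ᵢ | ȳᵢ | A·x̄ᵢ | A·ȳᵢ
vertical leg | 4860.00 | 18.00 | 67.50 | 87480.00 | 328050.00
horizontal leg | 3360.00 | 88.50 | 16.00 | 297360.00 | 53760.00
Σ | 8220.00 |  |  | 384840.00 | 381810.00
X̄ = 384840.00 / 8220.00 = 46.82 mm
Ȳ = 381810.00 / 8220.00 = 46.45 mm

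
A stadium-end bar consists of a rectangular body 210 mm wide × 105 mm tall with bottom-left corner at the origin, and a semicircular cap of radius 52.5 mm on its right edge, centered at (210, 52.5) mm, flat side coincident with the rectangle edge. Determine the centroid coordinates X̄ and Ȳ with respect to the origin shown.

X̄ = 125.89 mm, Ȳ = 52.50 mm

Part | A | x̄ᵢ | ȳᵢ | A·x̄ᵢ | A·ȳᵢ
rectangular body | 22050.00 | 105.00 | 52.50 | 2315250.00 | 1157625.00
semicircular end | 4329.51 | 232.28 | 52.50 | 1005665.30 | 227299.14
Σ | 26379.51 |  |  | 3320915.30 | 1384924.14
X̄ = 3320915.30 / 26379.51 = 125.89 mm
Ȳ = 1384924.14 / 26379.51 = 52.50 mm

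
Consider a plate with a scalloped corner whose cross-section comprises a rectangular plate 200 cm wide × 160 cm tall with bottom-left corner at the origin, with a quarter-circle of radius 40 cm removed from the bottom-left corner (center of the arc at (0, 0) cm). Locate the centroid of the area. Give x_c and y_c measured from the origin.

x_c = 103.39 cm, y_c = 82.58 cm

plate: A = 200 × 160 = 32000.00, centroid at (100.00, 80.00).
removed quarter-circle: A = −¼π·40² = -1256.64, centroid at (16.98, 16.98).
ΣA = 30743.36 cm²
ΣAx_c = (32000.00)(100.00) + (-1256.64)(16.98) = 3178666.67 cm³
ΣAy_c = (32000.00)(80.00) + (-1256.64)(16.98) = 2538666.67 cm³
x_c = 3178666.67 / 30743.36 = 103.39 cm
y_c = 2538666.67 / 30743.36 = 82.58 cm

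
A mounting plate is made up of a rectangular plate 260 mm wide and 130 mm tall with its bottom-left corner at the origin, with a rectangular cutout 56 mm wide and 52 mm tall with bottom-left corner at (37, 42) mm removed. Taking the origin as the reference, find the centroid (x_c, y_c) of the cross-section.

Part | A | x̄ᵢ | ȳᵢ | A·x̄ᵢ | A·ȳᵢ
plate | 33800.00 | 130.00 | 65.00 | 4394000.00 | 2197000.00
hole | -2912.00 | 65.00 | 68.00 | -189280.00 | -198016.00
Σ | 30888.00 |  |  | 4204720.00 | 1998984.00
x_c = 4204720.00 / 30888.00 = 136.13 mm
y_c = 1998984.00 / 30888.00 = 64.72 mm

x_c = 136.13 mm, y_c = 64.72 mm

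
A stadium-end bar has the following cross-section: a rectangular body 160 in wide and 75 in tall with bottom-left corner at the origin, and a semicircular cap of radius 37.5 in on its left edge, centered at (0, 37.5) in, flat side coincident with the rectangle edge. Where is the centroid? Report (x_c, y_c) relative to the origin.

x_c = 65.09 in, y_c = 37.50 in

rectangular body: A = 160 × 75 = 12000.00, centroid at (80.00, 37.50).
semicircular end: A = ½π·37.5² = 2208.93, centroid at (-15.92, 37.50).
ΣA = 14208.93 in², ΣAx_c = 924843.75 in³, ΣAy_c = 532834.96 in³.
x_c = 924843.75/14208.93 = 65.09 in; y_c = 532834.96/14208.93 = 37.50 in.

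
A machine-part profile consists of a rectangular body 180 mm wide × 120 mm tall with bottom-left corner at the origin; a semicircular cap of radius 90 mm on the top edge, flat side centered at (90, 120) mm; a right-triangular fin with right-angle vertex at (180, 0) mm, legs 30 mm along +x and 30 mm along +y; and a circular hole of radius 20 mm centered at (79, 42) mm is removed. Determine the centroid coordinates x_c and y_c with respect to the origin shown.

x_c = 91.76 mm, y_c = 97.28 mm

Part | A | x̄ᵢ | ȳᵢ | A·x̄ᵢ | A·ȳᵢ
rectangular body | 21600.00 | 90.00 | 60.00 | 1944000.00 | 1296000.00
semicircular top | 12723.45 | 90.00 | 158.20 | 1145110.52 | 2012814.03
triangular fin | 450.00 | 190.00 | 10.00 | 85500.00 | 4500.00
hole | -1256.64 | 79.00 | 42.00 | -99274.33 | -52778.76
Σ | 33516.81 |  |  | 3075336.19 | 3260535.27
x_c = 3075336.19 / 33516.81 = 91.76 mm
y_c = 3260535.27 / 33516.81 = 97.28 mm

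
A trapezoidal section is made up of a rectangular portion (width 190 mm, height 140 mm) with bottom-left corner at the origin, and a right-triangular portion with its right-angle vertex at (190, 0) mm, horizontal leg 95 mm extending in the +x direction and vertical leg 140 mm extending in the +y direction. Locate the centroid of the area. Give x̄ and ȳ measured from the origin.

Part | A | x̄ᵢ | ȳᵢ | A·x̄ᵢ | A·ȳᵢ
rectangular portion | 26600.00 | 95.00 | 70.00 | 2527000.00 | 1862000.00
triangular portion | 6650.00 | 221.67 | 46.67 | 1474083.33 | 310333.33
Σ | 33250.00 |  |  | 4001083.33 | 2172333.33
x̄ = 4001083.33 / 33250.00 = 120.33 mm
ȳ = 2172333.33 / 33250.00 = 65.33 mm

x̄ = 120.33 mm, ȳ = 65.33 mm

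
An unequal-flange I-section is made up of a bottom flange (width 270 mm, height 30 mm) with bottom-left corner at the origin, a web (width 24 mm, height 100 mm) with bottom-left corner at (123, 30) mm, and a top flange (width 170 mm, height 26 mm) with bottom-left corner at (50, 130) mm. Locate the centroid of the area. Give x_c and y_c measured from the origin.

x_c = 135.00 mm, y_c = 63.38 mm

bottom flange: A = 270 × 30 = 8100.00, centroid at (135.00, 15.00).
web: A = 24 × 100 = 2400.00, centroid at (135.00, 80.00).
top flange: A = 170 × 26 = 4420.00, centroid at (135.00, 143.00).
ΣA = 14920.00 mm², ΣAx_c = 2014200.00 mm³, ΣAy_c = 945560.00 mm³.
x_c = 2014200.00/14920.00 = 135.00 mm; y_c = 945560.00/14920.00 = 63.38 mm.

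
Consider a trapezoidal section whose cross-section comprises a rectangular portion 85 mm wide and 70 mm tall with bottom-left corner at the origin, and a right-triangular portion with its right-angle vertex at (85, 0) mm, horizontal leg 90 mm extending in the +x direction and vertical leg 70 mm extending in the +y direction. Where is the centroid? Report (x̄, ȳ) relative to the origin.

rectangular portion: A = 85 × 70 = 5950.00, centroid at (42.50, 35.00).
triangular portion: A = ½·90·70 = 3150.00, centroid at (115.00, 23.33).
ΣA = 9100.00 mm², ΣAx̄ = 615125.00 mm³, ΣAȳ = 281750.00 mm³.
x̄ = 615125.00/9100.00 = 67.60 mm; ȳ = 281750.00/9100.00 = 30.96 mm.

x̄ = 67.60 mm, ȳ = 30.96 mm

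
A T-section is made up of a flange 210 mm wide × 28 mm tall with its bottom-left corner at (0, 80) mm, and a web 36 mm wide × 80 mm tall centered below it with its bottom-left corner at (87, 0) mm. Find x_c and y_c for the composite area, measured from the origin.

x_c = 105.00 mm, y_c = 76.25 mm

Part | A | x̄ᵢ | ȳᵢ | A·x̄ᵢ | A·ȳᵢ
web | 2880.00 | 105.00 | 40.00 | 302400.00 | 115200.00
flange | 5880.00 | 105.00 | 94.00 | 617400.00 | 552720.00
Σ | 8760.00 |  |  | 919800.00 | 667920.00
x_c = 919800.00 / 8760.00 = 105.00 mm
y_c = 667920.00 / 8760.00 = 76.25 mm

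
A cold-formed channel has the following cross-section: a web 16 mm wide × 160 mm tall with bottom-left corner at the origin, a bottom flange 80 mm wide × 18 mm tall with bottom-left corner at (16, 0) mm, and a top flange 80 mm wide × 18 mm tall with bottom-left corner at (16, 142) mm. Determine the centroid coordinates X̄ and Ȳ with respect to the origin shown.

web: A = 16 × 160 = 2560.00, centroid at (8.00, 80.00).
bottom flange: A = 80 × 18 = 1440.00, centroid at (56.00, 9.00).
top flange: A = 80 × 18 = 1440.00, centroid at (56.00, 151.00).
ΣA = 5440.00 mm², ΣAX̄ = 181760.00 mm³, ΣAȲ = 435200.00 mm³.
X̄ = 181760.00/5440.00 = 33.41 mm; Ȳ = 435200.00/5440.00 = 80.00 mm.

X̄ = 33.41 mm, Ȳ = 80.00 mm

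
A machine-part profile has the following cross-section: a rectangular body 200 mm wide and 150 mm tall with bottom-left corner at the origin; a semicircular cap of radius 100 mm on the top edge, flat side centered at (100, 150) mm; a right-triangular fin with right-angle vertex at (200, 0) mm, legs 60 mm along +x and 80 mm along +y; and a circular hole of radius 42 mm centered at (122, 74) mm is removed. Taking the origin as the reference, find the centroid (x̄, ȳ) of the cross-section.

x̄ = 103.90 mm, ȳ = 115.74 mm

rectangular body: A = 200 × 150 = 30000.00, centroid at (100.00, 75.00).
semicircular top: A = ½π·100² = 15707.96, centroid at (100.00, 192.44).
triangular fin: A = ½·60·80 = 2400.00, centroid at (220.00, 26.67).
hole: A = −π·42² = -5541.77, centroid at (122.00, 74.00).
ΣA = 42566.19 mm²
ΣAx̄ = (30000.00)(100.00) + (15707.96)(100.00) + (2400.00)(220.00) + (-5541.77)(122.00) = 4422700.46 mm³
ΣAȳ = (30000.00)(75.00) + (15707.96)(192.44) + (2400.00)(26.67) + (-5541.77)(74.00) = 4926770.22 mm³
x̄ = 4422700.46 / 42566.19 = 103.90 mm
ȳ = 4926770.22 / 42566.19 = 115.74 mm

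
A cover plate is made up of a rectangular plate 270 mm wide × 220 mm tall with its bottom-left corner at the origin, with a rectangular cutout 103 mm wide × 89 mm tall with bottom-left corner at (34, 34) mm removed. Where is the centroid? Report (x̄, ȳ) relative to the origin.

x̄ = 144.03 mm, ȳ = 115.75 mm

plate: A = 270 × 220 = 59400.00, centroid at (135.00, 110.00).
hole: A = −(103 × 89) = -9167.00, centroid at (85.50, 78.50).
ΣA = 50233.00 mm², ΣAx̄ = 7235221.50 mm³, ΣAȳ = 5814390.50 mm³.
x̄ = 7235221.50/50233.00 = 144.03 mm; ȳ = 5814390.50/50233.00 = 115.75 mm.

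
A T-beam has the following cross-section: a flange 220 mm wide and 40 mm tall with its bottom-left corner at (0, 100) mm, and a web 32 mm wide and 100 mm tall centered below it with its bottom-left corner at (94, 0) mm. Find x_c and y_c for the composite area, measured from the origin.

x_c = 110.00 mm, y_c = 101.33 mm

Part | A | x̄ᵢ | ȳᵢ | A·x̄ᵢ | A·ȳᵢ
web | 3200.00 | 110.00 | 50.00 | 352000.00 | 160000.00
flange | 8800.00 | 110.00 | 120.00 | 968000.00 | 1056000.00
Σ | 12000.00 |  |  | 1320000.00 | 1216000.00
x_c = 1320000.00 / 12000.00 = 110.00 mm
y_c = 1216000.00 / 12000.00 = 101.33 mm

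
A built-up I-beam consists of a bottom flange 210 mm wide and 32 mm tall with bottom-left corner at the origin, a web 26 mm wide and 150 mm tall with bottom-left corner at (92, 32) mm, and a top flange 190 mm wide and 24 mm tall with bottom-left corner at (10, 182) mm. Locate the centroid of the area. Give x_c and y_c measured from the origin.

x_c = 105.00 mm, y_c = 92.85 mm

bottom flange: A = 210 × 32 = 6720.00, centroid at (105.00, 16.00).
web: A = 26 × 150 = 3900.00, centroid at (105.00, 107.00).
top flange: A = 190 × 24 = 4560.00, centroid at (105.00, 194.00).
ΣA = 15180.00 mm²
ΣAx_c = (6720.00)(105.00) + (3900.00)(105.00) + (4560.00)(105.00) = 1593900.00 mm³
ΣAy_c = (6720.00)(16.00) + (3900.00)(107.00) + (4560.00)(194.00) = 1409460.00 mm³
x_c = 1593900.00 / 15180.00 = 105.00 mm
y_c = 1409460.00 / 15180.00 = 92.85 mm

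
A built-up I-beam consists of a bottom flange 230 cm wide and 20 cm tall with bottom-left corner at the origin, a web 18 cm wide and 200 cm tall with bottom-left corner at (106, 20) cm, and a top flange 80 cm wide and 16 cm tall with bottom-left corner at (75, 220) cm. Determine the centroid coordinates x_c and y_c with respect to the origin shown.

Part | A | x̄ᵢ | ȳᵢ | A·x̄ᵢ | A·ȳᵢ
bottom flange | 4600.00 | 115.00 | 10.00 | 529000.00 | 46000.00
web | 3600.00 | 115.00 | 120.00 | 414000.00 | 432000.00
top flange | 1280.00 | 115.00 | 228.00 | 147200.00 | 291840.00
Σ | 9480.00 |  |  | 1090200.00 | 769840.00
x_c = 1090200.00 / 9480.00 = 115.00 cm
y_c = 769840.00 / 9480.00 = 81.21 cm

x_c = 115.00 cm, y_c = 81.21 cm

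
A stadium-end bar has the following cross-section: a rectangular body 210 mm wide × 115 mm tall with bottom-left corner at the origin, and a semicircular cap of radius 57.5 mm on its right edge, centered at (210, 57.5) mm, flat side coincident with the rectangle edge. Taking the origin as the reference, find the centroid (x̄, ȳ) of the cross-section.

rectangular body: A = 210 × 115 = 24150.00, centroid at (105.00, 57.50).
semicircular end: A = ½π·57.5² = 5193.45, centroid at (234.40, 57.50).
ΣA = 29343.45 mm²
ΣAx̄ = (24150.00)(105.00) + (5193.45)(234.40) = 3753113.11 mm³
ΣAȳ = (24150.00)(57.50) + (5193.45)(57.50) = 1687248.11 mm³
x̄ = 3753113.11 / 29343.45 = 127.90 mm
ȳ = 1687248.11 / 29343.45 = 57.50 mm

x̄ = 127.90 mm, ȳ = 57.50 mm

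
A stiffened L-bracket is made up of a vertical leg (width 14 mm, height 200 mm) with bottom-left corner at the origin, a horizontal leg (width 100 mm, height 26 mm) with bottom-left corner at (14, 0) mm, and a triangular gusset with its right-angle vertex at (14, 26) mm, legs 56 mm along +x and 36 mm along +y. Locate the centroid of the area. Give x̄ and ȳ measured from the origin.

x̄ = 34.16 mm, ȳ = 54.95 mm

vertical leg: A = 14 × 200 = 2800.00, centroid at (7.00, 100.00).
horizontal leg: A = 100 × 26 = 2600.00, centroid at (64.00, 13.00).
gusset: A = ½·56·36 = 1008.00, centroid at (32.67, 38.00).
ΣA = 6408.00 mm²
ΣAx̄ = (2800.00)(7.00) + (2600.00)(64.00) + (1008.00)(32.67) = 218928.00 mm³
ΣAȳ = (2800.00)(100.00) + (2600.00)(13.00) + (1008.00)(38.00) = 352104.00 mm³
x̄ = 218928.00 / 6408.00 = 34.16 mm
ȳ = 352104.00 / 6408.00 = 54.95 mm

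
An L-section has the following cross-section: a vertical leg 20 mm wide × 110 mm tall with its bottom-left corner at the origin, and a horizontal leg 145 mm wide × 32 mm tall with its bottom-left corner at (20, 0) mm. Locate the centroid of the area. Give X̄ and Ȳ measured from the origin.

X̄ = 65.96 mm, Ȳ = 28.54 mm

Part | A | x̄ᵢ | ȳᵢ | A·x̄ᵢ | A·ȳᵢ
vertical leg | 2200.00 | 10.00 | 55.00 | 22000.00 | 121000.00
horizontal leg | 4640.00 | 92.50 | 16.00 | 429200.00 | 74240.00
Σ | 6840.00 |  |  | 451200.00 | 195240.00
X̄ = 451200.00 / 6840.00 = 65.96 mm
Ȳ = 195240.00 / 6840.00 = 28.54 mm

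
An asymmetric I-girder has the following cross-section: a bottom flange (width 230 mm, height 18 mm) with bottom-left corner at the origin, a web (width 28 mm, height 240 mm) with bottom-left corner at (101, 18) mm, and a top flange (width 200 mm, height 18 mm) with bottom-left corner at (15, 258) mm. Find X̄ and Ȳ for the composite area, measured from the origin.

X̄ = 115.00 mm, Ȳ = 133.18 mm

Part | A | x̄ᵢ | ȳᵢ | A·x̄ᵢ | A·ȳᵢ
bottom flange | 4140.00 | 115.00 | 9.00 | 476100.00 | 37260.00
web | 6720.00 | 115.00 | 138.00 | 772800.00 | 927360.00
top flange | 3600.00 | 115.00 | 267.00 | 414000.00 | 961200.00
Σ | 14460.00 |  |  | 1662900.00 | 1925820.00
X̄ = 1662900.00 / 14460.00 = 115.00 mm
Ȳ = 1925820.00 / 14460.00 = 133.18 mm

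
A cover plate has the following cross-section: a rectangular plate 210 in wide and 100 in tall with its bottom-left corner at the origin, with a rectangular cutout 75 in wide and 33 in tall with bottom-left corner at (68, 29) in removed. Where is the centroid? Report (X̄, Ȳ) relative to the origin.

X̄ = 104.93 in, Ȳ = 50.60 in

plate: A = 210 × 100 = 21000.00, centroid at (105.00, 50.00).
hole: A = −(75 × 33) = -2475.00, centroid at (105.50, 45.50).
ΣA = 18525.00 in²
ΣAX̄ = (21000.00)(105.00) + (-2475.00)(105.50) = 1943887.50 in³
ΣAȲ = (21000.00)(50.00) + (-2475.00)(45.50) = 937387.50 in³
X̄ = 1943887.50 / 18525.00 = 104.93 in
Ȳ = 937387.50 / 18525.00 = 50.60 in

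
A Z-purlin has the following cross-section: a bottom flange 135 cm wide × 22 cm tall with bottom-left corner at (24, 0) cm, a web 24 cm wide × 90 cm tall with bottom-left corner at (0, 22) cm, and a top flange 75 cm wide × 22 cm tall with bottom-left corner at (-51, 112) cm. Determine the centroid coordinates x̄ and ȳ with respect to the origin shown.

x̄ = 40.62 cm, ȳ = 56.10 cm

bottom flange: A = 135 × 22 = 2970.00, centroid at (91.50, 11.00).
web: A = 24 × 90 = 2160.00, centroid at (12.00, 67.00).
top flange: A = 75 × 22 = 1650.00, centroid at (-13.50, 123.00).
ΣA = 6780.00 cm²
ΣAx̄ = (2970.00)(91.50) + (2160.00)(12.00) + (1650.00)(-13.50) = 275400.00 cm³
ΣAȳ = (2970.00)(11.00) + (2160.00)(67.00) + (1650.00)(123.00) = 380340.00 cm³
x̄ = 275400.00 / 6780.00 = 40.62 cm
ȳ = 380340.00 / 6780.00 = 56.10 cm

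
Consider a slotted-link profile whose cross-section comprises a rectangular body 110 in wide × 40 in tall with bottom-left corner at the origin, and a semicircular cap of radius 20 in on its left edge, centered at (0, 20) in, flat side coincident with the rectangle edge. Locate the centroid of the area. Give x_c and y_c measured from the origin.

Part | A | x̄ᵢ | ȳᵢ | A·x̄ᵢ | A·ȳᵢ
rectangular body | 4400.00 | 55.00 | 20.00 | 242000.00 | 88000.00
semicircular end | 628.32 | -8.49 | 20.00 | -5333.33 | 12566.37
Σ | 5028.32 |  |  | 236666.67 | 100566.37
x_c = 236666.67 / 5028.32 = 47.07 in
y_c = 100566.37 / 5028.32 = 20.00 in

x_c = 47.07 in, y_c = 20.00 in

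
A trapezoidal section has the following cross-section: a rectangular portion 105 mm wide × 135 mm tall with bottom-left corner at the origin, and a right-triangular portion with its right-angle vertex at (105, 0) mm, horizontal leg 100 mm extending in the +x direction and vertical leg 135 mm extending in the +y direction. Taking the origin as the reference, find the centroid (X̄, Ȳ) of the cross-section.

X̄ = 80.19 mm, Ȳ = 60.24 mm

rectangular portion: A = 105 × 135 = 14175.00, centroid at (52.50, 67.50).
triangular portion: A = ½·100·135 = 6750.00, centroid at (138.33, 45.00).
ΣA = 20925.00 mm²
ΣAX̄ = (14175.00)(52.50) + (6750.00)(138.33) = 1677937.50 mm³
ΣAȲ = (14175.00)(67.50) + (6750.00)(45.00) = 1260562.50 mm³
X̄ = 1677937.50 / 20925.00 = 80.19 mm
Ȳ = 1260562.50 / 20925.00 = 60.24 mm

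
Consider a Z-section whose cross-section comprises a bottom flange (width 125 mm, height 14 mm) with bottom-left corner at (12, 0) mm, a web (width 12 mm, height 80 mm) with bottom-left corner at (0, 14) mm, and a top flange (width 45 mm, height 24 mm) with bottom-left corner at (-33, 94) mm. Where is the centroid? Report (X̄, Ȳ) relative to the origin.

X̄ = 32.93 mm, Ȳ = 47.12 mm

bottom flange: A = 125 × 14 = 1750.00, centroid at (74.50, 7.00).
web: A = 12 × 80 = 960.00, centroid at (6.00, 54.00).
top flange: A = 45 × 24 = 1080.00, centroid at (-10.50, 106.00).
ΣA = 3790.00 mm², ΣAX̄ = 124795.00 mm³, ΣAȲ = 178570.00 mm³.
X̄ = 124795.00/3790.00 = 32.93 mm; Ȳ = 178570.00/3790.00 = 47.12 mm.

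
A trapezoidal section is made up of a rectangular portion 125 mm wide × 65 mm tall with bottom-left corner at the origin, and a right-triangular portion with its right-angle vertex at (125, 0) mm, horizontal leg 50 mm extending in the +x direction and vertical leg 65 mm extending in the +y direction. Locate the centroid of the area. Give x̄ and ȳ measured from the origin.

Part | A | x̄ᵢ | ȳᵢ | A·x̄ᵢ | A·ȳᵢ
rectangular portion | 8125.00 | 62.50 | 32.50 | 507812.50 | 264062.50
triangular portion | 1625.00 | 141.67 | 21.67 | 230208.33 | 35208.33
Σ | 9750.00 |  |  | 738020.83 | 299270.83
x̄ = 738020.83 / 9750.00 = 75.69 mm
ȳ = 299270.83 / 9750.00 = 30.69 mm

x̄ = 75.69 mm, ȳ = 30.69 mm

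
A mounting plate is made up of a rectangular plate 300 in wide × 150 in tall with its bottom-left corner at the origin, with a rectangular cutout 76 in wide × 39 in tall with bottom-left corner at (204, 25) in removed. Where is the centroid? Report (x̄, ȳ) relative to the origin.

Part | A | x̄ᵢ | ȳᵢ | A·x̄ᵢ | A·ȳᵢ
plate | 45000.00 | 150.00 | 75.00 | 6750000.00 | 3375000.00
hole | -2964.00 | 242.00 | 44.50 | -717288.00 | -131898.00
Σ | 42036.00 |  |  | 6032712.00 | 3243102.00
x̄ = 6032712.00 / 42036.00 = 143.51 in
ȳ = 3243102.00 / 42036.00 = 77.15 in

x̄ = 143.51 in, ȳ = 77.15 in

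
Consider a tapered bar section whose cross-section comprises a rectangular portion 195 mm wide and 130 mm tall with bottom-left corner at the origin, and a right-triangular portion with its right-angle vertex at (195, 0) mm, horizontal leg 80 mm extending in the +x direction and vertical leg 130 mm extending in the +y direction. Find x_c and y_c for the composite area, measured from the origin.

rectangular portion: A = 195 × 130 = 25350.00, centroid at (97.50, 65.00).
triangular portion: A = ½·80·130 = 5200.00, centroid at (221.67, 43.33).
ΣA = 30550.00 mm²
ΣAx_c = (25350.00)(97.50) + (5200.00)(221.67) = 3624291.67 mm³
ΣAy_c = (25350.00)(65.00) + (5200.00)(43.33) = 1873083.33 mm³
x_c = 3624291.67 / 30550.00 = 118.63 mm
y_c = 1873083.33 / 30550.00 = 61.31 mm

x_c = 118.63 mm, y_c = 61.31 mm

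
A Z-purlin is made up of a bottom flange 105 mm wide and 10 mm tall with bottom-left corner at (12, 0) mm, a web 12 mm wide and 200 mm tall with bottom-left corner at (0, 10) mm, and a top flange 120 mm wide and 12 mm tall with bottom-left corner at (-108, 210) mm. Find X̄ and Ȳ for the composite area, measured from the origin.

X̄ = 2.66 mm, Ȳ = 118.67 mm

Part | A | x̄ᵢ | ȳᵢ | A·x̄ᵢ | A·ȳᵢ
bottom flange | 1050.00 | 64.50 | 5.00 | 67725.00 | 5250.00
web | 2400.00 | 6.00 | 110.00 | 14400.00 | 264000.00
top flange | 1440.00 | -48.00 | 216.00 | -69120.00 | 311040.00
Σ | 4890.00 |  |  | 13005.00 | 580290.00
X̄ = 13005.00 / 4890.00 = 2.66 mm
Ȳ = 580290.00 / 4890.00 = 118.67 mm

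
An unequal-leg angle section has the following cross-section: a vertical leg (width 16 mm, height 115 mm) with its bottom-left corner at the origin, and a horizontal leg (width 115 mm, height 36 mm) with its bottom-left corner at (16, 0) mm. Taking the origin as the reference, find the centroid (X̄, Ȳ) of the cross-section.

Part | A | x̄ᵢ | ȳᵢ | A·x̄ᵢ | A·ȳᵢ
vertical leg | 1840.00 | 8.00 | 57.50 | 14720.00 | 105800.00
horizontal leg | 4140.00 | 73.50 | 18.00 | 304290.00 | 74520.00
Σ | 5980.00 |  |  | 319010.00 | 180320.00
X̄ = 319010.00 / 5980.00 = 53.35 mm
Ȳ = 180320.00 / 5980.00 = 30.15 mm

X̄ = 53.35 mm, Ȳ = 30.15 mm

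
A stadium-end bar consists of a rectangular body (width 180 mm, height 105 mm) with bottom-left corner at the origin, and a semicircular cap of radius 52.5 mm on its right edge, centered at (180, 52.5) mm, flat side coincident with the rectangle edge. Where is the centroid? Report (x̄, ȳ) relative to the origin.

x̄ = 110.93 mm, ȳ = 52.50 mm

Part | A | x̄ᵢ | ȳᵢ | A·x̄ᵢ | A·ȳᵢ
rectangular body | 18900.00 | 90.00 | 52.50 | 1701000.00 | 992250.00
semicircular end | 4329.51 | 202.28 | 52.50 | 875780.08 | 227299.14
Σ | 23229.51 |  |  | 2576780.08 | 1219549.14
x̄ = 2576780.08 / 23229.51 = 110.93 mm
ȳ = 1219549.14 / 23229.51 = 52.50 mm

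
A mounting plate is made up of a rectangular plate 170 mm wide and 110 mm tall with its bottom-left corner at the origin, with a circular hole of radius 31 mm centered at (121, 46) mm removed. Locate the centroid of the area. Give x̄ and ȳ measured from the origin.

x̄ = 78.07 mm, ȳ = 56.73 mm

Part | A | x̄ᵢ | ȳᵢ | A·x̄ᵢ | A·ȳᵢ
plate | 18700.00 | 85.00 | 55.00 | 1589500.00 | 1028500.00
hole | -3019.07 | 121.00 | 46.00 | -365307.54 | -138877.24
Σ | 15680.93 |  |  | 1224192.46 | 889622.76
x̄ = 1224192.46 / 15680.93 = 78.07 mm
ȳ = 889622.76 / 15680.93 = 56.73 mm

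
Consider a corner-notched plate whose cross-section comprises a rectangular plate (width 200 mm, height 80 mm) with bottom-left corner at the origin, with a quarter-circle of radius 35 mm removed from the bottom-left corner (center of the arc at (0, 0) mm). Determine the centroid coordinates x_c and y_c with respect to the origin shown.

plate: A = 200 × 80 = 16000.00, centroid at (100.00, 40.00).
removed quarter-circle: A = −¼π·35² = -962.11, centroid at (14.85, 14.85).
ΣA = 15037.89 mm²
ΣAx_c = (16000.00)(100.00) + (-962.11)(14.85) = 1585708.33 mm³
ΣAy_c = (16000.00)(40.00) + (-962.11)(14.85) = 625708.33 mm³
x_c = 1585708.33 / 15037.89 = 105.45 mm
y_c = 625708.33 / 15037.89 = 41.61 mm

x_c = 105.45 mm, y_c = 41.61 mm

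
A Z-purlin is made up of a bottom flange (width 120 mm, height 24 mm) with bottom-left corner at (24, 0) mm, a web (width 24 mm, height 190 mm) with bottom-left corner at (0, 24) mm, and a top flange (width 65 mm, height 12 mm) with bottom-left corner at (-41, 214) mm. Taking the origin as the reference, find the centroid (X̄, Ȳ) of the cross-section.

bottom flange: A = 120 × 24 = 2880.00, centroid at (84.00, 12.00).
web: A = 24 × 190 = 4560.00, centroid at (12.00, 119.00).
top flange: A = 65 × 12 = 780.00, centroid at (-8.50, 220.00).
ΣA = 8220.00 mm², ΣAX̄ = 290010.00 mm³, ΣAȲ = 748800.00 mm³.
X̄ = 290010.00/8220.00 = 35.28 mm; Ȳ = 748800.00/8220.00 = 91.09 mm.

X̄ = 35.28 mm, Ȳ = 91.09 mm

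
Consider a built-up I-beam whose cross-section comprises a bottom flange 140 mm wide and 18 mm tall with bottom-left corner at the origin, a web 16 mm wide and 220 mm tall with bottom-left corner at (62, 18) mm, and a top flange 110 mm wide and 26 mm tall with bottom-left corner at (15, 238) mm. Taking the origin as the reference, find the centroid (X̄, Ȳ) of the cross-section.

X̄ = 70.00 mm, Ȳ = 133.83 mm

bottom flange: A = 140 × 18 = 2520.00, centroid at (70.00, 9.00).
web: A = 16 × 220 = 3520.00, centroid at (70.00, 128.00).
top flange: A = 110 × 26 = 2860.00, centroid at (70.00, 251.00).
ΣA = 8900.00 mm², ΣAX̄ = 623000.00 mm³, ΣAȲ = 1191100.00 mm³.
X̄ = 623000.00/8900.00 = 70.00 mm; Ȳ = 1191100.00/8900.00 = 133.83 mm.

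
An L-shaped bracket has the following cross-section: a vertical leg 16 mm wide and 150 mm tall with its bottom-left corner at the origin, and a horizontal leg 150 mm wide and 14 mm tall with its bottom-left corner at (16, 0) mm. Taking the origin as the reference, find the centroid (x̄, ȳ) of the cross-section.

vertical leg: A = 16 × 150 = 2400.00, centroid at (8.00, 75.00).
horizontal leg: A = 150 × 14 = 2100.00, centroid at (91.00, 7.00).
ΣA = 4500.00 mm²
ΣAx̄ = (2400.00)(8.00) + (2100.00)(91.00) = 210300.00 mm³
ΣAȳ = (2400.00)(75.00) + (2100.00)(7.00) = 194700.00 mm³
x̄ = 210300.00 / 4500.00 = 46.73 mm
ȳ = 194700.00 / 4500.00 = 43.27 mm

x̄ = 46.73 mm, ȳ = 43.27 mm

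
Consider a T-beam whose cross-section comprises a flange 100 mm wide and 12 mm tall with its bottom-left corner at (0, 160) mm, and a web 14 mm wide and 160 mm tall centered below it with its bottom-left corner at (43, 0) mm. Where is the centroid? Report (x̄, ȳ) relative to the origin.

x̄ = 50.00 mm, ȳ = 110.00 mm

web: A = 14 × 160 = 2240.00, centroid at (50.00, 80.00).
flange: A = 100 × 12 = 1200.00, centroid at (50.00, 166.00).
ΣA = 3440.00 mm²
ΣAx̄ = (2240.00)(50.00) + (1200.00)(50.00) = 172000.00 mm³
ΣAȳ = (2240.00)(80.00) + (1200.00)(166.00) = 378400.00 mm³
x̄ = 172000.00 / 3440.00 = 50.00 mm
ȳ = 378400.00 / 3440.00 = 110.00 mm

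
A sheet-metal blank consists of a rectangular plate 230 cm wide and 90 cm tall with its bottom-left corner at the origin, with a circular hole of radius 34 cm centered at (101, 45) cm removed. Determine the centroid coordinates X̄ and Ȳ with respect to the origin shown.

X̄ = 117.98 cm, Ȳ = 45.00 cm

plate: A = 230 × 90 = 20700.00, centroid at (115.00, 45.00).
hole: A = −π·34² = -3631.68, centroid at (101.00, 45.00).
ΣA = 17068.32 cm², ΣAX̄ = 2013700.21 cm³, ΣAȲ = 768074.35 cm³.
X̄ = 2013700.21/17068.32 = 117.98 cm; Ȳ = 768074.35/17068.32 = 45.00 cm.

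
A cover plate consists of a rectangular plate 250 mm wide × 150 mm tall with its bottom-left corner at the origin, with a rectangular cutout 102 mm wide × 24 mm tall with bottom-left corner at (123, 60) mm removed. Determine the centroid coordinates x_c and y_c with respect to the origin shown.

Part | A | x̄ᵢ | ȳᵢ | A·x̄ᵢ | A·ȳᵢ
plate | 37500.00 | 125.00 | 75.00 | 4687500.00 | 2812500.00
hole | -2448.00 | 174.00 | 72.00 | -425952.00 | -176256.00
Σ | 35052.00 |  |  | 4261548.00 | 2636244.00
x_c = 4261548.00 / 35052.00 = 121.58 mm
y_c = 2636244.00 / 35052.00 = 75.21 mm

x_c = 121.58 mm, y_c = 75.21 mm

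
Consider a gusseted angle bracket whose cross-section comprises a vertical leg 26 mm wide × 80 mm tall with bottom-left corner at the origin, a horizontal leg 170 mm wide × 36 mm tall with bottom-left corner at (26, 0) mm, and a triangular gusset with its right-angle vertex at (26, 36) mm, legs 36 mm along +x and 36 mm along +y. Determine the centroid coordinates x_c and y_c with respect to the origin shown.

vertical leg: A = 26 × 80 = 2080.00, centroid at (13.00, 40.00).
horizontal leg: A = 170 × 36 = 6120.00, centroid at (111.00, 18.00).
gusset: A = ½·36·36 = 648.00, centroid at (38.00, 48.00).
ΣA = 8848.00 mm², ΣAx_c = 730984.00 mm³, ΣAy_c = 224464.00 mm³.
x_c = 730984.00/8848.00 = 82.62 mm; y_c = 224464.00/8848.00 = 25.37 mm.

x_c = 82.62 mm, y_c = 25.37 mm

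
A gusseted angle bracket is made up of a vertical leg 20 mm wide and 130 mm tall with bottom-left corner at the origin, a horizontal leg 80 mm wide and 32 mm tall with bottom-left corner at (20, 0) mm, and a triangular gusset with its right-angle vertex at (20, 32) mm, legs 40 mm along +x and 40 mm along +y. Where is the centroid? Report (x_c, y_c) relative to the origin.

x_c = 34.61 mm, y_c = 41.31 mm

vertical leg: A = 20 × 130 = 2600.00, centroid at (10.00, 65.00).
horizontal leg: A = 80 × 32 = 2560.00, centroid at (60.00, 16.00).
gusset: A = ½·40·40 = 800.00, centroid at (33.33, 45.33).
ΣA = 5960.00 mm²
ΣAx_c = (2600.00)(10.00) + (2560.00)(60.00) + (800.00)(33.33) = 206266.67 mm³
ΣAy_c = (2600.00)(65.00) + (2560.00)(16.00) + (800.00)(45.33) = 246226.67 mm³
x_c = 206266.67 / 5960.00 = 34.61 mm
y_c = 246226.67 / 5960.00 = 41.31 mm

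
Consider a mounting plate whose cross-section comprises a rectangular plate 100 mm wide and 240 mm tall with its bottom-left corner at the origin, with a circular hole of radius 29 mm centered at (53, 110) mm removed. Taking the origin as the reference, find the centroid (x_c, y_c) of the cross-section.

Part | A | x̄ᵢ | ȳᵢ | A·x̄ᵢ | A·ȳᵢ
plate | 24000.00 | 50.00 | 120.00 | 1200000.00 | 2880000.00
hole | -2642.08 | 53.00 | 110.00 | -140030.21 | -290628.74
Σ | 21357.92 |  |  | 1059969.79 | 2589371.26
x_c = 1059969.79 / 21357.92 = 49.63 mm
y_c = 2589371.26 / 21357.92 = 121.24 mm

x_c = 49.63 mm, y_c = 121.24 mm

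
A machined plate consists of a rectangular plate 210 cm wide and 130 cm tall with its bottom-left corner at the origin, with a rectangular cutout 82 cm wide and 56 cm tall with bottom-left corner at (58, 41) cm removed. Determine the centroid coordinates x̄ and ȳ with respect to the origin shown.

x̄ = 106.21 cm, ȳ = 64.19 cm

plate: A = 210 × 130 = 27300.00, centroid at (105.00, 65.00).
hole: A = −(82 × 56) = -4592.00, centroid at (99.00, 69.00).
ΣA = 22708.00 cm², ΣAx̄ = 2411892.00 cm³, ΣAȳ = 1457652.00 cm³.
x̄ = 2411892.00/22708.00 = 106.21 cm; ȳ = 1457652.00/22708.00 = 64.19 cm.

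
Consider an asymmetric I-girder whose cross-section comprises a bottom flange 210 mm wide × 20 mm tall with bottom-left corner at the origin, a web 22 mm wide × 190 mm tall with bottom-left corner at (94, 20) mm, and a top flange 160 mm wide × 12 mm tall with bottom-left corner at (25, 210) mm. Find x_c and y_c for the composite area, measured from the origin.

x_c = 105.00 mm, y_c = 91.01 mm

Part | A | x̄ᵢ | ȳᵢ | A·x̄ᵢ | A·ȳᵢ
bottom flange | 4200.00 | 105.00 | 10.00 | 441000.00 | 42000.00
web | 4180.00 | 105.00 | 115.00 | 438900.00 | 480700.00
top flange | 1920.00 | 105.00 | 216.00 | 201600.00 | 414720.00
Σ | 10300.00 |  |  | 1081500.00 | 937420.00
x_c = 1081500.00 / 10300.00 = 105.00 mm
y_c = 937420.00 / 10300.00 = 91.01 mm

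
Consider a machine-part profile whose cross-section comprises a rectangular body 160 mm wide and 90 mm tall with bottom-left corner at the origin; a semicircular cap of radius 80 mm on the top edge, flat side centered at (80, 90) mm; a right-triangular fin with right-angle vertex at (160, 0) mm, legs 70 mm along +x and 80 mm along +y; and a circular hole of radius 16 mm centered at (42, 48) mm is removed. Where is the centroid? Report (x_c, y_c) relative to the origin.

x_c = 92.09 mm, y_c = 72.98 mm

rectangular body: A = 160 × 90 = 14400.00, centroid at (80.00, 45.00).
semicircular top: A = ½π·80² = 10053.10, centroid at (80.00, 123.95).
triangular fin: A = ½·70·80 = 2800.00, centroid at (183.33, 26.67).
hole: A = −π·16² = -804.25, centroid at (42.00, 48.00).
ΣA = 26448.85 mm², ΣAx_c = 2435802.65 mm³, ΣAy_c = 1930174.79 mm³.
x_c = 2435802.65/26448.85 = 92.09 mm; y_c = 1930174.79/26448.85 = 72.98 mm.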